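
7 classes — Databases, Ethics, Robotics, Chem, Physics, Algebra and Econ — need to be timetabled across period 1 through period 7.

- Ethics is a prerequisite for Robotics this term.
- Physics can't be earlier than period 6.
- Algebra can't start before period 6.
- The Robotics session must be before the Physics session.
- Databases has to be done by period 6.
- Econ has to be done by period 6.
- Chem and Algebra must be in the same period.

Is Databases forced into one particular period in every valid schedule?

Databases can be period 1 (e.g. Databases in period 1, Physics in period 6, Ethics in period 1, Chem in period 6, Econ in period 1, Robotics in period 2, Algebra in period 6) or period 2 (e.g. Algebra=period 6; Databases=period 2; Robotics=period 2; Ethics=period 1; Econ=period 1; Chem=period 6; Physics=period 6).

No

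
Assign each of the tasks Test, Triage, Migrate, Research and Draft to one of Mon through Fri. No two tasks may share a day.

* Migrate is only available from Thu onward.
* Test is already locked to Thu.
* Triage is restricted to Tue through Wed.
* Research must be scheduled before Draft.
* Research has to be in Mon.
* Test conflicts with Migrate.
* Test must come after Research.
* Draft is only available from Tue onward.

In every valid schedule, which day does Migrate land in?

Fri

Migrate's window is Thu–Fri.
Test is fixed at Thu, and Migrate can't share a day with Test.
So Migrate must be Fri.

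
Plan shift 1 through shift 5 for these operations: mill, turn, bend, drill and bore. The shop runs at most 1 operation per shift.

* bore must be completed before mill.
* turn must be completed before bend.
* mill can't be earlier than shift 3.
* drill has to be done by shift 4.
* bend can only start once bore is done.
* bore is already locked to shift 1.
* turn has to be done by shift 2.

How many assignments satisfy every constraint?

Enumerating: bend -> shift 5; drill -> shift 4; turn -> shift 2; mill -> shift 3; bore -> shift 1 | mill in shift 4, bore in shift 1, bend in shift 5, drill in shift 3, turn in shift 2 | drill -> shift 3; mill -> shift 5; bore -> shift 1; turn -> shift 2; bend -> shift 4 | bend=shift 3; mill=shift 5; drill=shift 4; bore=shift 1; turn=shift 2.

4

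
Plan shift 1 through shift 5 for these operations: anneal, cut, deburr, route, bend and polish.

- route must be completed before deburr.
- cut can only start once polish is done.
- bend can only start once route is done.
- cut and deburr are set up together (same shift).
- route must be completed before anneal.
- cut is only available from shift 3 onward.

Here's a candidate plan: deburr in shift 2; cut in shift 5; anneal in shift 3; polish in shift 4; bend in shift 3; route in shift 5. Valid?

cut can only start once polish is done — holds.
route must be completed before deburr — violated.
cut is only available from shift 3 onward — holds.
route must be completed before anneal — violated.
bend can only start once route is done — violated.
cut and deburr are set up together (same shift) — violated.

Invalid. route must be completed before deburr.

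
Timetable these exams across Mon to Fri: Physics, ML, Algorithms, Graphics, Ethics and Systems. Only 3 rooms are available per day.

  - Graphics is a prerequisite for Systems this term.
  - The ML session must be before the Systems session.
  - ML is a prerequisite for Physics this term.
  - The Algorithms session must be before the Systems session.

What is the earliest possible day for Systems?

Precedence pushes Systems to at least Tue.
Systems at Tue is achievable: Ethics -> Tue; Algorithms -> Mon; Graphics -> Mon; Physics -> Tue; Systems -> Tue; ML -> Mon.

Tue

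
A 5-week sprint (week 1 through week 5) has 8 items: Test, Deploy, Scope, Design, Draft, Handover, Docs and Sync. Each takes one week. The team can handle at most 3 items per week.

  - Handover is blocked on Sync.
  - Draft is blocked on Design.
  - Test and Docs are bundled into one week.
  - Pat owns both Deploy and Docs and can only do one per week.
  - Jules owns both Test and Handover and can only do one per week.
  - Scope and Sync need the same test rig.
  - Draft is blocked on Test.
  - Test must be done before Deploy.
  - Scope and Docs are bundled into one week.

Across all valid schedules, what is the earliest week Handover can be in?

week 2

Precedence pushes Handover to at least week 2.
Handover at week 2 is achievable: Deploy in week 4; Scope in week 3; Handover in week 2; Sync in week 1; Test in week 3; Docs in week 3; Design in week 1; Draft in week 4.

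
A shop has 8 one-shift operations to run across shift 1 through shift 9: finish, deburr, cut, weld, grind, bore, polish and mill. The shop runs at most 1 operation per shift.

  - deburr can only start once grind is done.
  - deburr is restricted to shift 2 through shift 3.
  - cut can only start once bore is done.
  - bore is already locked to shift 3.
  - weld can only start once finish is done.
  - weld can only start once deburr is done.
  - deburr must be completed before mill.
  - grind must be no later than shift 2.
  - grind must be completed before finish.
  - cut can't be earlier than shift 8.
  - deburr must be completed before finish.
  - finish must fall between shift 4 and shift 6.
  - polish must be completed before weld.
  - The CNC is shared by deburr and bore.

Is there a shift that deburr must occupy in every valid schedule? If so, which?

deburr's window is shift 2–shift 3.
bore is fixed at shift 3, and deburr can't share a shift with bore.
So deburr must be shift 2.

shift 2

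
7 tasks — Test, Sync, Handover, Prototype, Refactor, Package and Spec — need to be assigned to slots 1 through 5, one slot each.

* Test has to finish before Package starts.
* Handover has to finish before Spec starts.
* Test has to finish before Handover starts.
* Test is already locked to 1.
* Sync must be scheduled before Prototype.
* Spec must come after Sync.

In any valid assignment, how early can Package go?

Precedence pushes Package to at least 2.
Package at 2 is achievable: Test in 1; Handover in 2; Refactor in 1; Spec in 3; Package in 2; Prototype in 2; Sync in 1.

2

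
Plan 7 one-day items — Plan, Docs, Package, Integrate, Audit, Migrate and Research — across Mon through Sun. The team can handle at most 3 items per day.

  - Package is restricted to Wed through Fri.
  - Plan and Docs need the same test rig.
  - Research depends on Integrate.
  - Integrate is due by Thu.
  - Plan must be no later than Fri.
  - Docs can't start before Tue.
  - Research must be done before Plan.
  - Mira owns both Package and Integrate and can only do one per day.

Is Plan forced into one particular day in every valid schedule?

No

Plan can be Wed (e.g. Migrate -> Mon, Package -> Wed, Audit -> Mon, Research -> Tue, Plan -> Wed, Docs -> Tue, Integrate -> Mon) or Thu (e.g. Research in Tue, Migrate in Mon, Plan in Thu, Docs in Tue, Integrate in Mon, Package in Wed, Audit in Mon).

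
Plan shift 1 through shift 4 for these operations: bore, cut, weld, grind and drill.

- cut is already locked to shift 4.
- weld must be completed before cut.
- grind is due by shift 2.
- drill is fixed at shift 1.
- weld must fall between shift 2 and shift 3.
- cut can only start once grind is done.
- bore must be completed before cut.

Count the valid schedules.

12

Splitting on bore: it can be shift 1 (4), shift 2 (4), shift 3 (4). Listing each branch's schedules as (cut, weld, grind, drill) by shift number:
bore=shift 1: (4,2,1,1) (4,2,2,1) (4,3,1,1) (4,3,2,1) — 4.
bore=shift 2: (4,2,1,1) (4,2,2,1) (4,3,1,1) (4,3,2,1) — 4.
bore=shift 3: (4,2,1,1) (4,2,2,1) (4,3,1,1) (4,3,2,1) — 4.
Summing: 4 + 4 + 4 = 12.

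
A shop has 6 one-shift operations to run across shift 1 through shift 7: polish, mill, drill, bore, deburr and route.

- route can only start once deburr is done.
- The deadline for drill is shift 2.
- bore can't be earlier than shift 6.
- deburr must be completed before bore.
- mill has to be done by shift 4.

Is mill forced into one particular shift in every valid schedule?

No

mill can be shift 1 (e.g. mill -> shift 1; bore -> shift 6; route -> shift 2; polish -> shift 1; drill -> shift 1; deburr -> shift 1) or shift 2 (e.g. route in shift 2; deburr in shift 1; polish in shift 1; drill in shift 1; bore in shift 6; mill in shift 2).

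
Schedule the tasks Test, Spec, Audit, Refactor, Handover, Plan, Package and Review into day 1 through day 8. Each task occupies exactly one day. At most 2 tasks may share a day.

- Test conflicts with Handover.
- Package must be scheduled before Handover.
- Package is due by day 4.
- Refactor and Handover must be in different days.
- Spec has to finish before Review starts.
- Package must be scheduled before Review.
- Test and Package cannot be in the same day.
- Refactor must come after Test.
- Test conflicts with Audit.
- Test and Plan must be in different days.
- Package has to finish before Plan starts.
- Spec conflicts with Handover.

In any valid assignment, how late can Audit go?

day 8

Audit at day 8 is achievable: Review in day 2; Handover in day 4; Package in day 1; Test in day 2; Plan in day 3; Refactor in day 3; Audit in day 8; Spec in day 1.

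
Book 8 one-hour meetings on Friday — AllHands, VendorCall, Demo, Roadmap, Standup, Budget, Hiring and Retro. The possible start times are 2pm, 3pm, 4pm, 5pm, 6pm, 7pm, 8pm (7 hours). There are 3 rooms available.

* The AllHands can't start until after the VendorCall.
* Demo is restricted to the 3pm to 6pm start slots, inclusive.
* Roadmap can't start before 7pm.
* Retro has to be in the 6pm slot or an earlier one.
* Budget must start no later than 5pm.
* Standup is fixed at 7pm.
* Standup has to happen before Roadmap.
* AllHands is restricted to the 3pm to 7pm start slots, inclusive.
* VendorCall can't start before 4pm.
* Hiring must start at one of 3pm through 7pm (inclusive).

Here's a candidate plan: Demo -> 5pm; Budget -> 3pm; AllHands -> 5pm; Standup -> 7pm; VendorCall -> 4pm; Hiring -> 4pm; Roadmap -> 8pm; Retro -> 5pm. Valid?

Hiring must start at one of 3pm through 7pm (inclusive) — holds.
There are 3 rooms available — holds.
Roadmap can't start before 7pm — holds.
The AllHands can't start until after the VendorCall — holds.
Demo is restricted to the 3pm to 6pm start slots, inclusive — holds.
VendorCall can't start before 4pm — holds.
Budget must start no later than 5pm — holds.
Standup is fixed at 7pm — holds.
Retro has to be in the 6pm slot or an earlier one — holds.
AllHands is restricted to the 3pm to 7pm start slots, inclusive — holds.
Standup has to happen before Roadmap — holds.

Valid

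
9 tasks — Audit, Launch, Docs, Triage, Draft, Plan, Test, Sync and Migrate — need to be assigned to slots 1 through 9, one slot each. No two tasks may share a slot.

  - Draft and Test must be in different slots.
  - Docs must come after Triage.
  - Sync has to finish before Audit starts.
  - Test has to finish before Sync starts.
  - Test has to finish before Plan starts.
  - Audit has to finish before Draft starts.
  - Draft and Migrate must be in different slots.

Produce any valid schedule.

Docs=5; Test=1; Migrate=9; Triage=4; Sync=2; Draft=6; Launch=8; Audit=3; Plan=7

Checking: Audit(3) before Draft(6); Test(1) before Plan(7); Test(1) before Sync(2); Sync(2) before Audit(3); Triage(4) before Docs(5); Draft(6) != Test(1); Draft(6) != Migrate(9); max 1 per slot (cap 1).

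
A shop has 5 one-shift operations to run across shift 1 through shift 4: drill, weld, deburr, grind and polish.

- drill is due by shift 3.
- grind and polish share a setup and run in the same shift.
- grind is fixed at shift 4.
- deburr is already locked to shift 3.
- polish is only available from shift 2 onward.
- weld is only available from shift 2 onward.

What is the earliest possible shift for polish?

shift 4

Polish is available from shift 2; polish must be in the same shift as grind, which can't be before shift 4, so polish is at least shift 4.
polish at shift 4 is achievable: weld -> shift 2, polish -> shift 4, grind -> shift 4, drill -> shift 1, deburr -> shift 3.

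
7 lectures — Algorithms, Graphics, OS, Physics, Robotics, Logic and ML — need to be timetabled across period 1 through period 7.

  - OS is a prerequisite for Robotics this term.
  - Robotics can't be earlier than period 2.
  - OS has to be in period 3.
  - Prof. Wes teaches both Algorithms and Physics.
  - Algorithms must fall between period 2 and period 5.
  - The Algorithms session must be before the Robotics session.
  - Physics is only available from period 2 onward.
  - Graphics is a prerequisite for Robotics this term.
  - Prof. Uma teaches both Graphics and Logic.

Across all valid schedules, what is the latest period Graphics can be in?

period 6

Downstream work caps Graphics at period 6.
Graphics at period 6 is achievable: Algorithms -> period 2; Robotics -> period 7; Logic -> period 1; Graphics -> period 6; ML -> period 1; Physics -> period 3; OS -> period 3.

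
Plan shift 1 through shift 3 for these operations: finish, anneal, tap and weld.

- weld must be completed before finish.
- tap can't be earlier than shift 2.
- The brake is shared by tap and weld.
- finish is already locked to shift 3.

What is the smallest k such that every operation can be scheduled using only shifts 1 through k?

3 shifts

The precedence chain requires at least 2 distinct shifts.
finish can't be placed before shift 3, so the schedule must run through at least shift 3.
3 works (last occupied shift: shift 3): for example anneal -> shift 1, weld -> shift 1, finish -> shift 3, tap -> shift 2.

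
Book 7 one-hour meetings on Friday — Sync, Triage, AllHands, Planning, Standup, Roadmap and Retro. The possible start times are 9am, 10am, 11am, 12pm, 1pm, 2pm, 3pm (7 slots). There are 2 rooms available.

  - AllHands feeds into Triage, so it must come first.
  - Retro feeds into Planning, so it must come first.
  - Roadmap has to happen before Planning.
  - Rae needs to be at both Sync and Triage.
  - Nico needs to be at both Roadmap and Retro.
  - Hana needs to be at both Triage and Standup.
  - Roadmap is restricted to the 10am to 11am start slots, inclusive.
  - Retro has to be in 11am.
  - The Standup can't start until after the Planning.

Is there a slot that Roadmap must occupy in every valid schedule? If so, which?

Roadmap's window is 10am–11am.
Retro is fixed at 11am, and Roadmap can't share a slot with Retro.
So Roadmap must be 10am.

10am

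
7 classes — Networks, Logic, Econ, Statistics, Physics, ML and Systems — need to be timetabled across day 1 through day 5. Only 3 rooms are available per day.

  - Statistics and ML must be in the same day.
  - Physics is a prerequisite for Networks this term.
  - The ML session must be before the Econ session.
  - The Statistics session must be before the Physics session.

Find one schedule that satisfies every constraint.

Networks in day 3, Statistics in day 1, Logic in day 1, Econ in day 2, Physics in day 2, ML in day 1, Systems in day 2

Checking: ML(day 1) before Econ(day 2); Physics(day 2) before Networks(day 3); Statistics(day 1) before Physics(day 2); Statistics = ML = day 1; max 3 per day (cap 3).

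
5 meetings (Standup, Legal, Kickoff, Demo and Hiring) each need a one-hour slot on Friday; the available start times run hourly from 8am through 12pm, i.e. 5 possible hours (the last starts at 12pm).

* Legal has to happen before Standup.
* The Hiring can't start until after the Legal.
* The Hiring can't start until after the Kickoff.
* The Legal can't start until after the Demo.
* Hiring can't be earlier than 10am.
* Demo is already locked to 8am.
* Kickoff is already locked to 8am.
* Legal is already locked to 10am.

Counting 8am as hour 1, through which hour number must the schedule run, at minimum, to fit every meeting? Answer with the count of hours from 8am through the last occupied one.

4 hours

The precedence chain requires at least 3 distinct hours.
Propagating the time windows through the other constraints, Standup can't land before 11am — that is hour 4 counting from 8am — so the schedule must run through at least 4 hours.
4 works (last occupied hour: 11am): for example Standup in 11am, Hiring in 11am, Legal in 10am, Kickoff in 8am, Demo in 8am.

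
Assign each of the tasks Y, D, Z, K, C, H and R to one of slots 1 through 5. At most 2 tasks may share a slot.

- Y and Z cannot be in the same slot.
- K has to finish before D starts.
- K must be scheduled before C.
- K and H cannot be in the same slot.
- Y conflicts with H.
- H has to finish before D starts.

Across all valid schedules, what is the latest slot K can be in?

4

Downstream work caps K at 4.
K at 4 is achievable: Y -> 2; R -> 2; D -> 5; K -> 4; H -> 1; Z -> 1; C -> 5.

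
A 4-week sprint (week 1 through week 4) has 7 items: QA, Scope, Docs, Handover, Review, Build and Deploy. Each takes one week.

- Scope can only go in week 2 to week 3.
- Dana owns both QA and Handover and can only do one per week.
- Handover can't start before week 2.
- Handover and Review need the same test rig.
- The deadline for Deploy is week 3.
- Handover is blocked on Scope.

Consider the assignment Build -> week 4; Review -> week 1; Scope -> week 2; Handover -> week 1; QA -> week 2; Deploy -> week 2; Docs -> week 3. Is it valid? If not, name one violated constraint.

No — it violates: Handover can't start before week 2

Handover is blocked on Scope — violated.
The deadline for Deploy is week 3 — holds.
Handover can't start before week 2 — violated.
Scope can only go in week 2 to week 3 — holds.
Dana owns both QA and Handover and can only do one per week — holds.
Handover and Review need the same test rig — violated.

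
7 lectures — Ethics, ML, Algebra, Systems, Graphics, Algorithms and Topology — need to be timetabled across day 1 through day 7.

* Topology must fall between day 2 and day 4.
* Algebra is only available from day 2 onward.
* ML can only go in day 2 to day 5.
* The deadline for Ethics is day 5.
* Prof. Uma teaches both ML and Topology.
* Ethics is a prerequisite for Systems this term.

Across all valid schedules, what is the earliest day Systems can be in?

day 2

Precedence pushes Systems to at least day 2.
Systems at day 2 is achievable: ML -> day 3, Algorithms -> day 1, Systems -> day 2, Algebra -> day 2, Ethics -> day 1, Topology -> day 2, Graphics -> day 1.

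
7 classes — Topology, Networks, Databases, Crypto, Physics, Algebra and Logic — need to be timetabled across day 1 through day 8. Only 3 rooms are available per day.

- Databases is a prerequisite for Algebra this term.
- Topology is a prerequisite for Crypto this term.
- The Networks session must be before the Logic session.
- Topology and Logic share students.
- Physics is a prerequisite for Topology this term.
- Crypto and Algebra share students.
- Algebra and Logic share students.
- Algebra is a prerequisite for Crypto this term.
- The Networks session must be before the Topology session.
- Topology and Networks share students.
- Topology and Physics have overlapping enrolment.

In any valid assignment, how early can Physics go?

Downstream work caps Physics at day 6.
Physics at day 1 is achievable: Algebra in day 2; Networks in day 1; Databases in day 1; Physics in day 1; Logic in day 3; Topology in day 2; Crypto in day 3.

day 1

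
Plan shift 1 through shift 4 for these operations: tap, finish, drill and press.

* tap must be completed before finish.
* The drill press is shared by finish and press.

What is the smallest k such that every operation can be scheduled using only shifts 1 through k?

The precedence chain requires at least 2 distinct shifts.
2 works (last occupied shift: shift 2): for example press=shift 1, drill=shift 1, finish=shift 2, tap=shift 1.

2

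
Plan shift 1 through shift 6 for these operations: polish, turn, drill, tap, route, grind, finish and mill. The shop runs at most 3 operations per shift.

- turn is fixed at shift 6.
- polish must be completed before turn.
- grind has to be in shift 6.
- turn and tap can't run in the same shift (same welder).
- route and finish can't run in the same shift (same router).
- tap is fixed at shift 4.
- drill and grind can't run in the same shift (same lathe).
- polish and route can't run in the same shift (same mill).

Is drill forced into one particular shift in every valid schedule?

No

drill can be shift 1 (e.g. drill -> shift 1, tap -> shift 4, turn -> shift 6, grind -> shift 6, polish -> shift 1, route -> shift 2, mill -> shift 2, finish -> shift 1) or shift 2 (e.g. grind -> shift 6; drill -> shift 2; polish -> shift 1; finish -> shift 1; turn -> shift 6; route -> shift 2; mill -> shift 1; tap -> shift 4).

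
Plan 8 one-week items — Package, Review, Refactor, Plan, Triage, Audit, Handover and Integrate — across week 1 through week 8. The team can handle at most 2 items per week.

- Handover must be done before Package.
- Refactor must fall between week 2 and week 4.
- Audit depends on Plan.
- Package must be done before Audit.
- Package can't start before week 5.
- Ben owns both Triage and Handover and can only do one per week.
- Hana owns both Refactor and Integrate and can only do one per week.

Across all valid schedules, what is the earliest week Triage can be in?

Triage at week 1 is achievable: Handover -> week 2; Triage -> week 1; Audit -> week 6; Review -> week 3; Package -> week 5; Plan -> week 1; Integrate -> week 3; Refactor -> week 2.

week 1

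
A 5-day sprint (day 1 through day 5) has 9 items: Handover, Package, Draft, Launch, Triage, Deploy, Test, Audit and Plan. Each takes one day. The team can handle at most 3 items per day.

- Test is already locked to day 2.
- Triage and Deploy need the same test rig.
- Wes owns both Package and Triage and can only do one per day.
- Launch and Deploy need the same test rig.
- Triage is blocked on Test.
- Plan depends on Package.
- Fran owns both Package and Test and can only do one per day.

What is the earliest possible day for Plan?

day 2

Precedence pushes Plan to at least day 2.
Plan at day 2 is achievable: Package=day 1, Audit=day 3, Launch=day 2, Handover=day 1, Triage=day 3, Test=day 2, Draft=day 1, Deploy=day 4, Plan=day 2.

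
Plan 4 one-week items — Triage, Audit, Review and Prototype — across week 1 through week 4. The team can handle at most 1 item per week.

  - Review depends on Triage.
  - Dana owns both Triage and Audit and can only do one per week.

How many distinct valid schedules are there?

Splitting on Triage: it can be week 1 (6), week 2 (4), week 3 (2). Listing each branch's schedules as (Audit, Review, Prototype) by week number:
Triage=week 1: (2,3,4) (2,4,3) (3,2,4) (3,4,2) (4,2,3) (4,3,2) — 6.
Triage=week 2: (1,3,4) (1,4,3) (3,4,1) (4,3,1) — 4.
Triage=week 3: (1,4,2) (2,4,1) — 2.
Summing: 6 + 4 + 2 = 12.

12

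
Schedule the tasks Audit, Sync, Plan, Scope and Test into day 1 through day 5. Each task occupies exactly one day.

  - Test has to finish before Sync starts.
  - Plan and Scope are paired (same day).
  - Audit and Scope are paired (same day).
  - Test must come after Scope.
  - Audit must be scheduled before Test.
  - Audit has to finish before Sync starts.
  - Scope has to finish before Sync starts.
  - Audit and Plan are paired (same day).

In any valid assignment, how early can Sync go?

day 3

Precedence pushes Sync to at least day 3.
Sync at day 3 is achievable: Test=day 2; Audit=day 1; Sync=day 3; Plan=day 1; Scope=day 1.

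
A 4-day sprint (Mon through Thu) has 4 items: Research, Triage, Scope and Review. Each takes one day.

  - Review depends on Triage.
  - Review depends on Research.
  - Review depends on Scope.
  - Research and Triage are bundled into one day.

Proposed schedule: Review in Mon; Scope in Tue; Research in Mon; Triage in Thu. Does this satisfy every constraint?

No — it violates: Review depends on Triage

Review depends on Triage — violated.
Review depends on Research — violated.
Research and Triage are bundled into one day — violated.
Review depends on Scope — violated.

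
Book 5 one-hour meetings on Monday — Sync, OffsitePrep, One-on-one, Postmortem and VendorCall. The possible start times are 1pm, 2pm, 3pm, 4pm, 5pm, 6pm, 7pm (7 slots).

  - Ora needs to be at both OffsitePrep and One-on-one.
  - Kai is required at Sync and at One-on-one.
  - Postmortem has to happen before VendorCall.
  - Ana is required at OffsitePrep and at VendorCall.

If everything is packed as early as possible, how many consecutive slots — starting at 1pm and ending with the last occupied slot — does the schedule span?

The precedence chain requires at least 2 distinct slots.
2 works (last occupied slot: 2pm): for example One-on-one=2pm, Postmortem=1pm, Sync=1pm, OffsitePrep=1pm, VendorCall=2pm.

2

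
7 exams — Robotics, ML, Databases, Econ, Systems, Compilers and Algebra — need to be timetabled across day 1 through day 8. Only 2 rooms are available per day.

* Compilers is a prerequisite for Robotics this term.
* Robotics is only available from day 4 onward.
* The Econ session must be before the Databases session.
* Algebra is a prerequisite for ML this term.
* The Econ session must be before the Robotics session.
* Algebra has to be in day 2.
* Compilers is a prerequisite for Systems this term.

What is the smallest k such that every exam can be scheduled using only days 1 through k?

The precedence chain requires at least 2 distinct days.
With at most 2 per day and 7 exams, at least 4 days are needed.
Robotics can't be placed before day 4, so the schedule must run through at least day 4.
4 works (last occupied day: day 4): for example ML -> day 3, Databases -> day 2, Algebra -> day 2, Compilers -> day 1, Robotics -> day 4, Systems -> day 3, Econ -> day 1.

4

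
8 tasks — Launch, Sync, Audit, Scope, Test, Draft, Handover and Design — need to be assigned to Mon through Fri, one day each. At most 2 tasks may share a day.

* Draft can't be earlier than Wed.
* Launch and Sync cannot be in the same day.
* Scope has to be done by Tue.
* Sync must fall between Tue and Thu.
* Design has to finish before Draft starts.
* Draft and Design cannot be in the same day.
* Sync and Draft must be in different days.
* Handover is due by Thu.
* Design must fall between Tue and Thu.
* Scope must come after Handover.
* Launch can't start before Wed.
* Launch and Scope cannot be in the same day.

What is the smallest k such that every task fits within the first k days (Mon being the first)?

4

The precedence chain requires at least 2 distinct days.
With at most 2 per day and 8 tasks, at least 4 days are needed.
Launch can't be placed before Wed — that is day 3 counting from Mon — so the schedule must run through at least 3 days.
4 works (last occupied day: Thu): for example Handover -> Mon; Audit -> Mon; Scope -> Tue; Design -> Tue; Draft -> Wed; Sync -> Thu; Test -> Thu; Launch -> Wed.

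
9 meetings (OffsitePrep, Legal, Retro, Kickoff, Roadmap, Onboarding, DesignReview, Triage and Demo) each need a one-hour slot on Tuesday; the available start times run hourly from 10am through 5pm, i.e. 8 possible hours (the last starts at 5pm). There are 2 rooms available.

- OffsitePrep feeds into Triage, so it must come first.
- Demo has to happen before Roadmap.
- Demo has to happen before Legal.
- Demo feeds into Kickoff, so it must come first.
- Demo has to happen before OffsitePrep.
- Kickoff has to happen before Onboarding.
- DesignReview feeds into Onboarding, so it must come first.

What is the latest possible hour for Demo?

2pm

Downstream work caps Demo at 3pm.
Demo at 2pm is achievable: Demo in 2pm; Kickoff in 3pm; Onboarding in 4pm; Legal in 4pm; Retro in 10am; Triage in 5pm; OffsitePrep in 3pm; DesignReview in 10am; Roadmap in 5pm.
Nothing later works — the capacity limit rule out every hour after 2pm.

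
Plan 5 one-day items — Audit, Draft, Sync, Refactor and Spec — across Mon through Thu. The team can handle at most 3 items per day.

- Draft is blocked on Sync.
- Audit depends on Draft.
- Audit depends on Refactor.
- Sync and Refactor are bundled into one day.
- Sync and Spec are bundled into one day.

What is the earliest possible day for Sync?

Downstream work caps Sync at Tue.
Sync at Mon is achievable: Audit=Wed; Refactor=Mon; Spec=Mon; Sync=Mon; Draft=Tue.

Mon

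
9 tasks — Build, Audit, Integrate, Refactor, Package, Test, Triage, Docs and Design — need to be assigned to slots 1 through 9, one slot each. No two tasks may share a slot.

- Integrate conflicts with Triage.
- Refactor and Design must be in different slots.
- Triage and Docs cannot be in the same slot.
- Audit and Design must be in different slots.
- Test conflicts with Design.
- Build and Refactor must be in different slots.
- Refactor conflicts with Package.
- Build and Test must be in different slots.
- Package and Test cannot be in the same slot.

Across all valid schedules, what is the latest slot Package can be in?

9

Package at 9 is achievable: Design=8, Refactor=4, Audit=2, Triage=6, Test=5, Package=9, Docs=7, Integrate=3, Build=1.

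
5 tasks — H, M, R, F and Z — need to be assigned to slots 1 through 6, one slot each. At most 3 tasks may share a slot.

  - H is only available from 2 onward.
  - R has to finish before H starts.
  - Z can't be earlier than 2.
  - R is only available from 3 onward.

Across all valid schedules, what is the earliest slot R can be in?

3

R is available from 3; downstream work caps R at 5.
R at 3 is achievable: Z -> 2, F -> 1, M -> 1, H -> 4, R -> 3.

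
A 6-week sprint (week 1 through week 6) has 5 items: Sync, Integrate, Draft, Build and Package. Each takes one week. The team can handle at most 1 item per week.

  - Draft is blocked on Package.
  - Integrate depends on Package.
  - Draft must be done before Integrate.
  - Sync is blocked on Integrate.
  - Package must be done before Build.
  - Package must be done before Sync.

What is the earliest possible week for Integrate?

week 3

Precedence pushes Integrate to at least week 3; downstream work caps Integrate at week 5.
Integrate at week 3 is achievable: Sync -> week 4; Build -> week 5; Package -> week 1; Integrate -> week 3; Draft -> week 2.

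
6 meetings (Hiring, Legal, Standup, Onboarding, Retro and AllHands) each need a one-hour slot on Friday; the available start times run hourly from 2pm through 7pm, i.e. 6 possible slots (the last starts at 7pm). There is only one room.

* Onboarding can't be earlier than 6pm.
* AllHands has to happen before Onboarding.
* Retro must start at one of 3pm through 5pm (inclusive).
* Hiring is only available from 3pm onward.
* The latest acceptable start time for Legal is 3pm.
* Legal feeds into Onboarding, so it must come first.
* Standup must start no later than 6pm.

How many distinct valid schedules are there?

Splitting on Hiring: it can be 3pm (4), 4pm (6), 5pm (6), 6pm (10), 7pm (10). Listing each branch's schedules as (Legal, Standup, Onboarding, Retro, AllHands):
Hiring=3pm: (2pm,4pm,7pm,5pm,6pm) (2pm,5pm,7pm,4pm,6pm) (2pm,6pm,7pm,4pm,5pm) (2pm,6pm,7pm,5pm,4pm) — 4.
Hiring=4pm: (2pm,3pm,7pm,5pm,6pm) (2pm,5pm,7pm,3pm,6pm) (2pm,6pm,7pm,3pm,5pm) (2pm,6pm,7pm,5pm,3pm) (3pm,2pm,7pm,5pm,6pm) (3pm,6pm,7pm,5pm,2pm) — 6.
Hiring=5pm: (2pm,3pm,7pm,4pm,6pm) (2pm,4pm,7pm,3pm,6pm) (2pm,6pm,7pm,3pm,4pm) (2pm,6pm,7pm,4pm,3pm) (3pm,2pm,7pm,4pm,6pm) (3pm,6pm,7pm,4pm,2pm) — 6.
Hiring=6pm: (2pm,3pm,7pm,4pm,5pm) (2pm,3pm,7pm,5pm,4pm) (2pm,4pm,7pm,3pm,5pm) (2pm,4pm,7pm,5pm,3pm) (2pm,5pm,7pm,3pm,4pm) (2pm,5pm,7pm,4pm,3pm) (3pm,2pm,7pm,4pm,5pm) (3pm,2pm,7pm,5pm,4pm) (3pm,4pm,7pm,5pm,2pm) (3pm,5pm,7pm,4pm,2pm) — 10.
Hiring=7pm: (2pm,3pm,6pm,4pm,5pm) (2pm,3pm,6pm,5pm,4pm) (2pm,4pm,6pm,3pm,5pm) (2pm,4pm,6pm,5pm,3pm) (2pm,5pm,6pm,3pm,4pm) (2pm,5pm,6pm,4pm,3pm) (3pm,2pm,6pm,4pm,5pm) (3pm,2pm,6pm,5pm,4pm) (3pm,4pm,6pm,5pm,2pm) (3pm,5pm,6pm,4pm,2pm) — 10.
Summing: 4 + 6 + 6 + 10 + 10 = 36.

36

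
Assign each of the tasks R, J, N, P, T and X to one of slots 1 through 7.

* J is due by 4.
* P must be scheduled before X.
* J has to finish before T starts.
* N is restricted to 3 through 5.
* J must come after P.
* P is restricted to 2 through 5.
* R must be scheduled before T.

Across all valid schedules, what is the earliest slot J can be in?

3

Precedence pushes J to at least 3; J's own window allows nothing later than 4.
J at 3 is achievable: N=3; J=3; X=3; R=1; P=2; T=4.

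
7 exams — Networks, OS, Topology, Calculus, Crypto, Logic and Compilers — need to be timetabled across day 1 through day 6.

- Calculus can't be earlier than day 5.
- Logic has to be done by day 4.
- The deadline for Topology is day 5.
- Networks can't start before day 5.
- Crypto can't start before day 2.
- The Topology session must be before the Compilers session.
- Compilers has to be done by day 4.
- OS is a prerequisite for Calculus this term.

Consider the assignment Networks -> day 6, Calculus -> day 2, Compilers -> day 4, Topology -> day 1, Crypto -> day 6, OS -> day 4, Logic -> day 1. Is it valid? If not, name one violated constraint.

No — it violates: Calculus can't be earlier than day 5

OS is a prerequisite for Calculus this term — violated.
Calculus can't be earlier than day 5 — violated.
Compilers has to be done by day 4 — holds.
The Topology session must be before the Compilers session — holds.
Crypto can't start before day 2 — holds.
The deadline for Topology is day 5 — holds.
Networks can't start before day 5 — holds.
Logic has to be done by day 4 — holds.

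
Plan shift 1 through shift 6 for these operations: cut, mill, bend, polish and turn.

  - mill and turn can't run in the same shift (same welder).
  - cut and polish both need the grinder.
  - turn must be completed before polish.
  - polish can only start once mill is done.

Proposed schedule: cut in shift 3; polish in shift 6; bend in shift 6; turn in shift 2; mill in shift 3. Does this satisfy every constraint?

Yes, all constraints hold

turn must be completed before polish — holds.
mill and turn can't run in the same shift (same welder) — holds.
cut and polish both need the grinder — holds.
polish can only start once mill is done — holds.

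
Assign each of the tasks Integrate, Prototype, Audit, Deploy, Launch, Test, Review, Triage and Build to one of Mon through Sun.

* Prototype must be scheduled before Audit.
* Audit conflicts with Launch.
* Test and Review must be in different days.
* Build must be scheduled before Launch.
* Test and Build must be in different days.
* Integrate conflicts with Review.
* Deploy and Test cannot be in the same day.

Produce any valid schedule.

Build in Mon; Review in Wed; Triage in Mon; Launch in Wed; Prototype in Mon; Deploy in Mon; Audit in Tue; Integrate in Mon; Test in Tue

Checking: Prototype(Mon) before Audit(Tue); Build(Mon) before Launch(Wed); Test(Tue) != Build(Mon); Integrate(Mon) != Review(Wed); Deploy(Mon) != Test(Tue); Test(Tue) != Review(Wed); Audit(Tue) != Launch(Wed).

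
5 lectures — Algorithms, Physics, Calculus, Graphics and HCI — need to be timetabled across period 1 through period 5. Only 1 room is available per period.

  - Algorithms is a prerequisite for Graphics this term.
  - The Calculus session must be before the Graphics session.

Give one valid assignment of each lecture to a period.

Calculus=period 2; Graphics=period 3; Algorithms=period 1; Physics=period 4; HCI=period 5

Checking: Algorithms(period 1) before Graphics(period 3); Calculus(period 2) before Graphics(period 3); max 1 per period (cap 1).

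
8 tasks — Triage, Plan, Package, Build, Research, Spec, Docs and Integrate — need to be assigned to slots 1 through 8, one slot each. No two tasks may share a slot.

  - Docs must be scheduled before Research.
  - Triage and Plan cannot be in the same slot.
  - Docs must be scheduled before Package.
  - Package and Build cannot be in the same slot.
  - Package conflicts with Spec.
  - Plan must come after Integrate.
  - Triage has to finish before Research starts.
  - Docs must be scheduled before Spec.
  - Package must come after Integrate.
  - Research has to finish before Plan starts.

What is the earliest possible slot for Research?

Precedence pushes Research to at least 2; downstream work caps Research at 7.
Research at 3 is achievable: Build in 8, Plan in 5, Package in 6, Triage in 2, Integrate in 4, Docs in 1, Spec in 7, Research in 3.
Nothing earlier works — the conflict and capacity constraints rule out every slot before 3.

3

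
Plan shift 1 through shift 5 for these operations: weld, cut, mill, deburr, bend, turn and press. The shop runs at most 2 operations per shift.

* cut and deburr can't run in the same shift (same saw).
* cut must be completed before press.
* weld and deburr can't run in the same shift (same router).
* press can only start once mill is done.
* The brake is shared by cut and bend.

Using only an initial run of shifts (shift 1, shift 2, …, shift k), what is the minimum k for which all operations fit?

4

The precedence chain requires at least 2 distinct shifts.
With at most 2 per shift and 7 operations, at least 4 shifts are needed.
4 works (last occupied shift: shift 4): for example deburr=shift 3; turn=shift 4; mill=shift 1; bend=shift 3; weld=shift 2; press=shift 2; cut=shift 1.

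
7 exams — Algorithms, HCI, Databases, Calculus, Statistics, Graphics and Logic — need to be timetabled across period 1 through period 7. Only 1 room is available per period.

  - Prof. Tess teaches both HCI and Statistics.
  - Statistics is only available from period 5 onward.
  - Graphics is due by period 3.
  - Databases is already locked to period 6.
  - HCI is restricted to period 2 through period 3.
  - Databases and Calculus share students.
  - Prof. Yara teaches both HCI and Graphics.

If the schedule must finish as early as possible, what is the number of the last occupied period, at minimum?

With at most 1 per period and 7 exams, at least 7 periods are needed.
Databases can't be placed before period 6, so the schedule must run through at least period 6.
7 works (last occupied period: period 7): for example Databases=period 6; Algorithms=period 3; Graphics=period 1; HCI=period 2; Logic=period 7; Calculus=period 4; Statistics=period 5.

period 7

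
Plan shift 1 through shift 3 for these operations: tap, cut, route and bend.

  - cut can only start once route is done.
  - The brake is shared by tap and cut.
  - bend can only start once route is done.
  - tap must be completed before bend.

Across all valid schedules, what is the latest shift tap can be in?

shift 2

Downstream work caps tap at shift 2.
tap at shift 2 is achievable: cut in shift 3, route in shift 1, tap in shift 2, bend in shift 3.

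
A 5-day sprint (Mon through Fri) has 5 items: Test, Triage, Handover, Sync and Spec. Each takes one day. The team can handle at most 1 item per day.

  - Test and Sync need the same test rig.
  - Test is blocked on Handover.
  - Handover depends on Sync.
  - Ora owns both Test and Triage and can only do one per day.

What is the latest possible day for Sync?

Wed

Downstream work caps Sync at Wed.
Sync at Wed is achievable: Triage in Mon, Sync in Wed, Test in Fri, Handover in Thu, Spec in Tue.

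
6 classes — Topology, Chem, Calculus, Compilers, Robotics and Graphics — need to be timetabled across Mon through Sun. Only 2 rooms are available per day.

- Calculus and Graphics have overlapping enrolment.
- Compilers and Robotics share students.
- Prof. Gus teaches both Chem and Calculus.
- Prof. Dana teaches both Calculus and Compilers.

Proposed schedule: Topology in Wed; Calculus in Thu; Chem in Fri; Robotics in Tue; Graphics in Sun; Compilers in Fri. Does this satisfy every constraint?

Yes

Only 2 rooms are available per day — holds.
Compilers and Robotics share students — holds.
Prof. Gus teaches both Chem and Calculus — holds.
Prof. Dana teaches both Calculus and Compilers — holds.
Calculus and Graphics have overlapping enrolment — holds.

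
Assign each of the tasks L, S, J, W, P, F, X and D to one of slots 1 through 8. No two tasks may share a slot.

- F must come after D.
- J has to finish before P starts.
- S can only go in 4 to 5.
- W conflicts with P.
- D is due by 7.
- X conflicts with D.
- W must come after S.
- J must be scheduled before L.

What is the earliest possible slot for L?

2

Precedence pushes L to at least 2.
L at 2 is achievable: S -> 4; W -> 5; D -> 3; X -> 8; J -> 1; F -> 7; L -> 2; P -> 6.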